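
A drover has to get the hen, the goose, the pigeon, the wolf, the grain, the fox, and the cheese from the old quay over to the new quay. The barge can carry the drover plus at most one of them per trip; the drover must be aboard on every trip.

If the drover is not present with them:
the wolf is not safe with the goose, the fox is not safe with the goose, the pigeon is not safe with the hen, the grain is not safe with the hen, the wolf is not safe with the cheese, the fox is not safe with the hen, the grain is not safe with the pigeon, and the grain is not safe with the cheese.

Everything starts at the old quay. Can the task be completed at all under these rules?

No

Whatever the first load, the items left behind include a forbidden pair without the drover. No opening move is safe, so no plan exists.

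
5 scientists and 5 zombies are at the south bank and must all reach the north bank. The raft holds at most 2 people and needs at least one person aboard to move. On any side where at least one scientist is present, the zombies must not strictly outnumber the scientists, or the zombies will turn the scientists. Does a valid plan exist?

No

Following every safe sequence of crossings from the start, the most of the 10 that can be at the north bank as the raft arrives there on crossings 1, 3, 5, 7 is 2, 3, 4, 5 respectively; the best ever achieved is 5 of 10.
From crossing 9 on, no configuration arises that was not already reachable earlier: only 13 distinct safe configurations (who is on which side, and where the raft is) can ever be reached, none of them has everyone across, and every continuation just revisits them. They are: 0 scientists + 0 zombies across (raft back at the start); 0 scientists + 1 zombie across (raft there); 0 scientists + 1 zombie across (raft back at the start); 0 scientists + 2 zombies across (raft there); 0 scientists + 2 zombies across (raft back at the start); 0 scientists + 3 zombies across (raft there); 0 scientists + 3 zombies across (raft back at the start); 0 scientists + 4 zombies across (raft there); 0 scientists + 4 zombies across (raft back at the start); 0 scientists + 5 zombies across (raft there); 1 scientist + 1 zombie across (raft there); 1 scientist + 1 zombie across (raft back at the start); 2 scientists + 2 zombies across (raft there). So no valid plan exists.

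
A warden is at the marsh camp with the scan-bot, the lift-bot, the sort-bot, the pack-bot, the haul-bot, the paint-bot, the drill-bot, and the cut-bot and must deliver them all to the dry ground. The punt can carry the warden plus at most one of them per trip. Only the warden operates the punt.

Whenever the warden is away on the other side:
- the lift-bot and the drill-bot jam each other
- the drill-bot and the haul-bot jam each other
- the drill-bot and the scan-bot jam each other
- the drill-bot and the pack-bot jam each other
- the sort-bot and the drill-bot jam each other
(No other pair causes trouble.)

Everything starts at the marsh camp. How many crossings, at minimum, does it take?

impossible

Following every safe sequence of crossings from the start, the most of the 8 that can be at the dry ground as the punt arrives there on crossings 1, 3, 5, 7 is 1, 2, 3, 4 respectively; the best ever achieved is 4 of 8.
From crossing 9 on, no configuration arises that was not already reachable earlier: only 52 distinct safe configurations (who is on which side, and where the punt is) can ever be reached, none of them has everyone across, and every continuation just revisits them. So no valid plan exists.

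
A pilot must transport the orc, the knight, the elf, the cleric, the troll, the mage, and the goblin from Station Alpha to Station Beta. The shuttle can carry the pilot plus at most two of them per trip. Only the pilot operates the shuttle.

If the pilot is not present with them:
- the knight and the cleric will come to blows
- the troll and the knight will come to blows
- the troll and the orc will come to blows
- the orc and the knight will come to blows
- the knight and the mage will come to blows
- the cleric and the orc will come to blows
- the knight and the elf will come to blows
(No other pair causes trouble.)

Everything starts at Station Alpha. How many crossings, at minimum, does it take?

Counting alone: the pilot can take at most 2 across per trip to Station Beta, so moving all 7 needs at least 4 loaded trips out, with a return between consecutive ones — at least 7 crossings.
The safety rule pushes this higher. Following every safe sequence of crossings, the most of the 7 that can be at Station Beta as the shuttle arrives there on crossings 7, 9 is 5, 6 respectively — never all 7.
So no plan with fewer than 11 crossings exists, and this one achieves 11:
1. Pilot goes to Station Beta with the knight and the orc.
2. Pilot goes back to Station Alpha with the orc.
3. Pilot goes to Station Beta with the elf and the orc.
4. Pilot goes back to Station Alpha with the knight.
5. Pilot goes to Station Beta with the knight and the mage.
6. Pilot goes back to Station Alpha with the knight.
7. Pilot goes to Station Beta with the goblin and the knight.
8. Pilot goes back to Station Alpha with the knight.
9. Pilot goes to Station Beta with the cleric and the troll.
10. Pilot goes back to Station Alpha with the orc.
11. Pilot goes to Station Beta with the knight and the orc.

11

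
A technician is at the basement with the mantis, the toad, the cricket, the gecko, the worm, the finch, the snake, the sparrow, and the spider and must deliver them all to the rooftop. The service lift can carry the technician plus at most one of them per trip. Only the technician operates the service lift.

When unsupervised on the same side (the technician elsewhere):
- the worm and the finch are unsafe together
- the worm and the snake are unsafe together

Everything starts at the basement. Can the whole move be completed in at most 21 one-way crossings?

Yes

Yes — this plan uses 19 crossings (≤ 21):
1. Technician goes to the rooftop with the worm.  [the basement: the cricket, the finch, the gecko, the mantis, the snake, the sparrow, the spider, the toad | the rooftop: the worm]
2. Technician goes back to the basement alone.  [the basement: the cricket, the finch, the gecko, the mantis, the snake, the sparrow, the spider, the toad | the rooftop: the worm]
3. Technician goes to the rooftop with the mantis.  [the basement: the cricket, the finch, the gecko, the snake, the sparrow, the spider, the toad | the rooftop: the mantis, the worm]
4. Technician goes back to the basement alone.  [the basement: the cricket, the finch, the gecko, the snake, the sparrow, the spider, the toad | the rooftop: the mantis, the worm]
5. Technician goes to the rooftop with the toad.  [the basement: the cricket, the finch, the gecko, the snake, the sparrow, the spider | the rooftop: the mantis, the toad, the worm]
6. Technician goes back to the basement alone.  [the basement: the cricket, the finch, the gecko, the snake, the sparrow, the spider | the rooftop: the mantis, the toad, the worm]
7. Technician goes to the rooftop with the cricket.  [the basement: the finch, the gecko, the snake, the sparrow, the spider | the rooftop: the cricket, the mantis, the toad, the worm]
8. Technician goes back to the basement alone.  [the basement: the finch, the gecko, the snake, the sparrow, the spider | the rooftop: the cricket, the mantis, the toad, the worm]
9. Technician goes to the rooftop with the gecko.  [the basement: the finch, the snake, the sparrow, the spider | the rooftop: the cricket, the gecko, the mantis, the toad, the worm]
10. Technician goes back to the basement alone.  [the basement: the finch, the snake, the sparrow, the spider | the rooftop: the cricket, the gecko, the mantis, the toad, the worm]
11. Technician goes to the rooftop with the finch.  [the basement: the snake, the sparrow, the spider | the rooftop: the cricket, the finch, the gecko, the mantis, the toad, the worm]
12. Technician goes back to the basement with the worm.  [the basement: the snake, the sparrow, the spider, the worm | the rooftop: the cricket, the finch, the gecko, the mantis, the toad]
13. Technician goes to the rooftop with the snake.  [the basement: the sparrow, the spider, the worm | the rooftop: the cricket, the finch, the gecko, the mantis, the snake, the toad]
14. Technician goes back to the basement alone.  [the basement: the sparrow, the spider, the worm | the rooftop: the cricket, the finch, the gecko, the mantis, the snake, the toad]
15. Technician goes to the rooftop with the sparrow.  [the basement: the spider, the worm | the rooftop: the cricket, the finch, the gecko, the mantis, the snake, the sparrow, the toad]
16. Technician goes back to the basement alone.  [the basement: the spider, the worm | the rooftop: the cricket, the finch, the gecko, the mantis, the snake, the sparrow, the toad]
17. Technician goes to the rooftop with the spider.  [the basement: the worm | the rooftop: the cricket, the finch, the gecko, the mantis, the snake, the sparrow, the spider, the toad]
18. Technician goes back to the basement alone.  [the basement: the worm | the rooftop: the cricket, the finch, the gecko, the mantis, the snake, the sparrow, the spider, the toad]
19. Technician goes to the rooftop with the worm.  [the basement: — | the rooftop: the cricket, the finch, the gecko, the mantis, the snake, the sparrow, the spider, the toad, the worm]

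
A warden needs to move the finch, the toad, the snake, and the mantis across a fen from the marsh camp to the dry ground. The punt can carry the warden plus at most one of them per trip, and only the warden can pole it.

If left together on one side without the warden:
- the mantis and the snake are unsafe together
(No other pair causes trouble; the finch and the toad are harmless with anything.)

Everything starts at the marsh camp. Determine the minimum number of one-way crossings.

Counting alone: the warden can take at most 1 across per trip to the dry ground, so moving all 4 needs at least 4 loaded trips out, with a return between consecutive ones — at least 7 crossings.
The plan below uses exactly 7 crossings, so it is optimal:
1. Warden goes to the dry ground with the snake.
2. Warden goes back to the marsh camp alone.
3. Warden goes to the dry ground with the finch.
4. Warden goes back to the marsh camp alone.
5. Warden goes to the dry ground with the toad.
6. Warden goes back to the marsh camp alone.
7. Warden goes to the dry ground with the mantis.

7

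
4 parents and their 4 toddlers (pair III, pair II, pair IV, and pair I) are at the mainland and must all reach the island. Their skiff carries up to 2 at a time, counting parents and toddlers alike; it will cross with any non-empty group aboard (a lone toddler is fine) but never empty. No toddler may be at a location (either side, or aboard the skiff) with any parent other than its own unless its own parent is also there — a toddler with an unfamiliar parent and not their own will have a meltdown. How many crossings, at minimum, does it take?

Following every safe sequence of crossings from the start, the most of the 8 that can be at the island as the skiff arrives there on crossings 1, 3, 5 is 2, 3, 4 respectively; the best ever achieved is 4 of 8.
From crossing 7 on, no configuration arises that was not already reachable earlier: only 44 distinct safe configurations (who is on which side, and where the skiff is) can ever be reached, none of them has everyone across, and every continuation just revisits them. So no valid plan exists.

impossible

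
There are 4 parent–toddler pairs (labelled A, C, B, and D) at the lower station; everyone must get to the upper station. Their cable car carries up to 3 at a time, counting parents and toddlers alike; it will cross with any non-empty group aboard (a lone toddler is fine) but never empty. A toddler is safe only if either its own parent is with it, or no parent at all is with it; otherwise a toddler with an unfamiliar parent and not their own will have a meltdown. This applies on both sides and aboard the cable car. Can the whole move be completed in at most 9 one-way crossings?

Yes — this plan uses 9 crossings (≤ 9):
1. parent A and toddler A cross → the upper station.
2. parent A crosses ← the lower station.
3. parent A, parent C, and toddler C cross → the upper station.
4. parent A and toddler A cross ← the lower station.
5. parent A, parent B, and parent D cross → the upper station.
6. toddler C crosses ← the lower station.
7. toddler A and toddler C cross → the upper station.
8. toddler A crosses ← the lower station.
9. toddler A, toddler B, and toddler D cross → the upper station.

Yes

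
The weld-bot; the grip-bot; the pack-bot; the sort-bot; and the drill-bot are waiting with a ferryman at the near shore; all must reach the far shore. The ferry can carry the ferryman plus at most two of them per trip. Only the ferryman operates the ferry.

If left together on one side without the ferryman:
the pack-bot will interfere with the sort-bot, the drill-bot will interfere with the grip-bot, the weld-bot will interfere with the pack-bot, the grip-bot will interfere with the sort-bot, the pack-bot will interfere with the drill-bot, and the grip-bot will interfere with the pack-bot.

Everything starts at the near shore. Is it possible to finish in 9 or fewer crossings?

Yes

Yes — this plan uses 7 crossings (≤ 9):
1. Ferryman goes to the far shore with the grip-bot and the pack-bot.  [the near shore: the drill-bot, the sort-bot, the weld-bot | the far shore: the grip-bot, the pack-bot]
2. Ferryman goes back to the near shore with the grip-bot.  [the near shore: the drill-bot, the grip-bot, the sort-bot, the weld-bot | the far shore: the pack-bot]
3. Ferryman goes to the far shore with the grip-bot and the weld-bot.  [the near shore: the drill-bot, the sort-bot | the far shore: the grip-bot, the pack-bot, the weld-bot]
4. Ferryman goes back to the near shore with the pack-bot.  [the near shore: the drill-bot, the pack-bot, the sort-bot | the far shore: the grip-bot, the weld-bot]
5. Ferryman goes to the far shore with the drill-bot and the sort-bot.  [the near shore: the pack-bot | the far shore: the drill-bot, the grip-bot, the sort-bot, the weld-bot]
6. Ferryman goes back to the near shore with the grip-bot.  [the near shore: the grip-bot, the pack-bot | the far shore: the drill-bot, the sort-bot, the weld-bot]
7. Ferryman goes to the far shore with the grip-bot and the pack-bot.  [the near shore: — | the far shore: the drill-bot, the grip-bot, the pack-bot, the sort-bot, the weld-bot]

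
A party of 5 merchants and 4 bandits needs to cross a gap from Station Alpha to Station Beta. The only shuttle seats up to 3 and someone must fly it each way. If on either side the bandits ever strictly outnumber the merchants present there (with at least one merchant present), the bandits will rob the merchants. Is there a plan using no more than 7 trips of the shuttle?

Yes

Yes — this plan uses 7 crossings (≤ 7):
1. 3 bandits → Station Beta.  (Station Alpha: 5M 1B; Station Beta: 0M 3B)
2. 1 bandit ← Station Alpha.  (Station Alpha: 5M 2B; Station Beta: 0M 2B)
3. 3 merchants → Station Beta.  (Station Alpha: 2M 2B; Station Beta: 3M 2B)
4. 1 merchant ← Station Alpha.  (Station Alpha: 3M 2B; Station Beta: 2M 2B)
5. 2 merchants and 1 bandit → Station Beta.  (Station Alpha: 1M 1B; Station Beta: 4M 3B)
6. 1 merchant ← Station Alpha.  (Station Alpha: 2M 1B; Station Beta: 3M 3B)
7. 2 merchants and 1 bandit → Station Beta.  (Station Alpha: 0M 0B; Station Beta: 5M 4B)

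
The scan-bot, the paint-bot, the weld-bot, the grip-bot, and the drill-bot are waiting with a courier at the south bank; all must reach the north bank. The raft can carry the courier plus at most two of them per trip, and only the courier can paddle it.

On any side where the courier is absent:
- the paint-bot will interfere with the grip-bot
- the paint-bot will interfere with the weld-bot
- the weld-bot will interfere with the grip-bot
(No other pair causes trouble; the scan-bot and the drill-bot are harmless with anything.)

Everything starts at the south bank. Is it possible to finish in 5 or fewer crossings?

No

Counting alone: the courier can take at most 2 across per trip to the north bank, so moving all 5 needs at least 3 loaded trips out, with a return between consecutive ones — at least 5 crossings.
The safety rule pushes this higher. Following every safe sequence of crossings, the most of the 5 that can be at the north bank as the raft arrives there on crossing 5 is 4 — never all 5.
So the move cannot be finished within 5 crossings. (The shortest complete plan takes 7:)
1. Courier goes to the north bank with the paint-bot and the weld-bot.  [the south bank: the drill-bot, the grip-bot, the scan-bot | the north bank: the paint-bot, the weld-bot]
2. Courier goes back to the south bank with the paint-bot.  [the south bank: the drill-bot, the grip-bot, the paint-bot, the scan-bot | the north bank: the weld-bot]
3. Courier goes to the north bank with the paint-bot and the scan-bot.  [the south bank: the drill-bot, the grip-bot | the north bank: the paint-bot, the scan-bot, the weld-bot]
4. Courier goes back to the south bank with the paint-bot.  [the south bank: the drill-bot, the grip-bot, the paint-bot | the north bank: the scan-bot, the weld-bot]
5. Courier goes to the north bank with the drill-bot and the paint-bot.  [the south bank: the grip-bot | the north bank: the drill-bot, the paint-bot, the scan-bot, the weld-bot]
6. Courier goes back to the south bank with the paint-bot.  [the south bank: the grip-bot, the paint-bot | the north bank: the drill-bot, the scan-bot, the weld-bot]
7. Courier goes to the north bank with the grip-bot and the paint-bot.  [the south bank: — | the north bank: the drill-bot, the grip-bot, the paint-bot, the scan-bot, the weld-bot]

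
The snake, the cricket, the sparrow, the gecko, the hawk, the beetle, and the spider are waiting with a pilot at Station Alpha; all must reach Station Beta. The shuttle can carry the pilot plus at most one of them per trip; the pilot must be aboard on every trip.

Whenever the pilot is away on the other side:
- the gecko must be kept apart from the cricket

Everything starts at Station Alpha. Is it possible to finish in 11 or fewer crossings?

Counting alone: the pilot can take at most 1 across per trip to Station Beta, so moving all 7 needs at least 7 loaded trips out, with a return between consecutive ones — at least 13 crossings.
Since 11 < 13, 11 crossings cannot be enough. (The shortest complete plan in fact takes 13:)
1. Pilot goes to Station Beta with the cricket.  [Station Alpha: the beetle, the gecko, the hawk, the snake, the sparrow, the spider | Station Beta: the cricket]
2. Pilot goes back to Station Alpha alone.  [Station Alpha: the beetle, the gecko, the hawk, the snake, the sparrow, the spider | Station Beta: the cricket]
3. Pilot goes to Station Beta with the snake.  [Station Alpha: the beetle, the gecko, the hawk, the sparrow, the spider | Station Beta: the cricket, the snake]
4. Pilot goes back to Station Alpha alone.  [Station Alpha: the beetle, the gecko, the hawk, the sparrow, the spider | Station Beta: the cricket, the snake]
5. Pilot goes to Station Beta with the sparrow.  [Station Alpha: the beetle, the gecko, the hawk, the spider | Station Beta: the cricket, the snake, the sparrow]
6. Pilot goes back to Station Alpha alone.  [Station Alpha: the beetle, the gecko, the hawk, the spider | Station Beta: the cricket, the snake, the sparrow]
7. Pilot goes to Station Beta with the hawk.  [Station Alpha: the beetle, the gecko, the spider | Station Beta: the cricket, the hawk, the snake, the sparrow]
8. Pilot goes back to Station Alpha alone.  [Station Alpha: the beetle, the gecko, the spider | Station Beta: the cricket, the hawk, the snake, the sparrow]
9. Pilot goes to Station Beta with the beetle.  [Station Alpha: the gecko, the spider | Station Beta: the beetle, the cricket, the hawk, the snake, the sparrow]
10. Pilot goes back to Station Alpha alone.  [Station Alpha: the gecko, the spider | Station Beta: the beetle, the cricket, the hawk, the snake, the sparrow]
11. Pilot goes to Station Beta with the spider.  [Station Alpha: the gecko | Station Beta: the beetle, the cricket, the hawk, the snake, the sparrow, the spider]
12. Pilot goes back to Station Alpha alone.  [Station Alpha: the gecko | Station Beta: the beetle, the cricket, the hawk, the snake, the sparrow, the spider]
13. Pilot goes to Station Beta with the gecko.  [Station Alpha: — | Station Beta: the beetle, the cricket, the gecko, the hawk, the snake, the sparrow, the spider]

No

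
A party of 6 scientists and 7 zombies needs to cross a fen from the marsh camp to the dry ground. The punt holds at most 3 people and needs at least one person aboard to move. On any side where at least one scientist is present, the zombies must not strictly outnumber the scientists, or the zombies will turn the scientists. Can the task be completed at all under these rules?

No

The zombies already outnumber the scientists at the marsh camp before anyone moves, so the starting position itself is disallowed.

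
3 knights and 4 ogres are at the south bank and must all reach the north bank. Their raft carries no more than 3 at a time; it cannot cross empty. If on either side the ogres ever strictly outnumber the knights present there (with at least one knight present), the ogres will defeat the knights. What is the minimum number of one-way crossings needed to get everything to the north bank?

impossible

The ogres already outnumber the knights at the south bank before anyone moves, so the starting position itself is disallowed.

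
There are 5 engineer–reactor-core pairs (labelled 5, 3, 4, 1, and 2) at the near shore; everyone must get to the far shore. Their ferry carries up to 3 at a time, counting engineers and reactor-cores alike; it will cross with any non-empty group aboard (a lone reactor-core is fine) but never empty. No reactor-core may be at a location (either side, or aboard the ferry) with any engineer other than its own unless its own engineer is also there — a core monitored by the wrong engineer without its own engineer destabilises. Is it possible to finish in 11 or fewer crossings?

Yes

Yes — this plan uses 11 crossings (≤ 11):
1. engineer 5 and reactor-core 5 cross → the far shore.
2. engineer 5 crosses ← the near shore.
3. reactor-core 1, reactor-core 3, and reactor-core 4 cross → the far shore.
4. reactor-core 5 crosses ← the near shore.
5. engineer 1, engineer 3, and engineer 4 cross → the far shore.
6. engineer 3 and reactor-core 3 cross ← the near shore.
7. engineer 2, engineer 3, and engineer 5 cross → the far shore.
8. reactor-core 4 crosses ← the near shore.
9. reactor-core 3 and reactor-core 5 cross → the far shore.
10. reactor-core 5 crosses ← the near shore.
11. reactor-core 2, reactor-core 4, and reactor-core 5 cross → the far shore.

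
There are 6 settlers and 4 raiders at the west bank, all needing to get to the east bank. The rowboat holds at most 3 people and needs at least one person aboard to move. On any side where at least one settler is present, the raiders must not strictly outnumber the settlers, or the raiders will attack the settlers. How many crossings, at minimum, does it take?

9

Counting alone: each trip to the east bank takes at most 3 across and each return brings at least 1 back, so after t trips out (and t−1 returns) at most 3t − (t−1) of the 10 are across; that first reaches 10 at t = 5, so at least 9 crossings are needed.
The plan below uses exactly 9 crossings, so it is optimal:
1. 2 raiders → the east bank.  (the west bank: 6S 2R; the east bank: 0S 2R)
2. 1 raider ← the west bank.  (the west bank: 6S 3R; the east bank: 0S 1R)
3. 3 raiders → the east bank.  (the west bank: 6S 0R; the east bank: 0S 4R)
4. 1 raider ← the west bank.  (the west bank: 6S 1R; the east bank: 0S 3R)
5. 3 settlers → the east bank.  (the west bank: 3S 1R; the east bank: 3S 3R)
6. 1 raider ← the west bank.  (the west bank: 3S 2R; the east bank: 3S 2R)
7. 1 settler and 2 raiders → the east bank.  (the west bank: 2S 0R; the east bank: 4S 4R)
8. 1 raider ← the west bank.  (the west bank: 2S 1R; the east bank: 4S 3R)
9. 2 settlers and 1 raider → the east bank.  (the west bank: 0S 0R; the east bank: 6S 4R)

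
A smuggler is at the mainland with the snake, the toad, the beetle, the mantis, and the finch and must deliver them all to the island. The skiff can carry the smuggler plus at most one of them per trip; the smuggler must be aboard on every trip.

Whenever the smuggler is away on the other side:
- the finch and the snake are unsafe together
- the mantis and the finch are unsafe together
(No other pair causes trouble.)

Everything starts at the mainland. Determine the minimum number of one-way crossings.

11

Counting alone: the smuggler can take at most 1 across per trip to the island, so moving all 5 needs at least 5 loaded trips out, with a return between consecutive ones — at least 9 crossings.
The safety rule pushes this higher. Following every safe sequence of crossings, the most of the 5 that can be at the island as the skiff arrives there on crossing 9 is 4 — never all 5.
So no plan with fewer than 11 crossings exists, and this one achieves 11:
1. Smuggler goes to the island with the finch.
2. Smuggler goes back to the mainland alone.
3. Smuggler goes to the island with the snake.
4. Smuggler goes back to the mainland with the finch.
5. Smuggler goes to the island with the mantis.
6. Smuggler goes back to the mainland alone.
7. Smuggler goes to the island with the toad.
8. Smuggler goes back to the mainland alone.
9. Smuggler goes to the island with the beetle.
10. Smuggler goes back to the mainland alone.
11. Smuggler goes to the island with the finch.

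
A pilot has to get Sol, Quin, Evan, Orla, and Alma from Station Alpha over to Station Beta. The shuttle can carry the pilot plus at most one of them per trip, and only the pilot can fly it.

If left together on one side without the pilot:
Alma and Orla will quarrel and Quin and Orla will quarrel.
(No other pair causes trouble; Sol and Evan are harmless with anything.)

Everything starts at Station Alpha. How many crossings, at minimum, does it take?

11

Counting alone: the pilot can take at most 1 across per trip to Station Beta, so moving all 5 needs at least 5 loaded trips out, with a return between consecutive ones — at least 9 crossings.
The safety rule pushes this higher. Following every safe sequence of crossings, the most of the 5 that can be at Station Beta as the shuttle arrives there on crossing 9 is 4 — never all 5.
So no plan with fewer than 11 crossings exists, and this one achieves 11:
1. Pilot goes to Station Beta with Orla.
2. Pilot goes back to Station Alpha alone.
3. Pilot goes to Station Beta with Sol.
4. Pilot goes back to Station Alpha alone.
5. Pilot goes to Station Beta with Quin.
6. Pilot goes back to Station Alpha with Orla.
7. Pilot goes to Station Beta with Alma.
8. Pilot goes back to Station Alpha alone.
9. Pilot goes to Station Beta with Evan.
10. Pilot goes back to Station Alpha alone.
11. Pilot goes to Station Beta with Orla.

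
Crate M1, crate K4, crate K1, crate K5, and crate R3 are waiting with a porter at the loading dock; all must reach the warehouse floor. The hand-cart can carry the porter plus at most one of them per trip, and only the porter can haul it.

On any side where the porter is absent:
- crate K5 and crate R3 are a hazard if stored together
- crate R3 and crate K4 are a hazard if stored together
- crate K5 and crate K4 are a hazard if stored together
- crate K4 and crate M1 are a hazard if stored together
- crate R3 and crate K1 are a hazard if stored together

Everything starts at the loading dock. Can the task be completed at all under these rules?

Whatever the first load, the items left behind include a forbidden pair without the porter. No opening move is safe, so no plan exists.

No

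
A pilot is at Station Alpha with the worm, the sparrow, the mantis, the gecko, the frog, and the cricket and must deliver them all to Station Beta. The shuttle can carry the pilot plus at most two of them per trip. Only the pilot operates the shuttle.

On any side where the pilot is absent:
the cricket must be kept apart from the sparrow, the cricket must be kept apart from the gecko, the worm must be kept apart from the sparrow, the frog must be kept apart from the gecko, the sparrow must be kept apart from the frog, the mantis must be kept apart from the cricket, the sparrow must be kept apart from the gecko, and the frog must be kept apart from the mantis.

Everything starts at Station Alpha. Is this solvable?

No

Whatever the first load, the items left behind include a forbidden pair without the pilot. No opening move is safe, so no plan exists.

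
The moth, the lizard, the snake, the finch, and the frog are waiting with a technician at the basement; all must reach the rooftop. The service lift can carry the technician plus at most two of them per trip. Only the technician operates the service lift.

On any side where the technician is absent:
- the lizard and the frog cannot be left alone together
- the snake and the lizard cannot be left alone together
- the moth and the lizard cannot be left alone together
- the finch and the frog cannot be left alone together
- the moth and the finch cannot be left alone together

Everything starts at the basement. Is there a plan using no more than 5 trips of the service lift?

No

Counting alone: the technician can take at most 2 across per trip to the rooftop, so moving all 5 needs at least 3 loaded trips out, with a return between consecutive ones — at least 5 crossings.
The safety rule pushes this higher. Following every safe sequence of crossings, the most of the 5 that can be at the rooftop as the service lift arrives there on crossing 5 is 4 — never all 5.
So the move cannot be finished within 5 crossings. (The shortest complete plan takes 7:)
1. Technician goes to the rooftop with the finch and the lizard.
2. Technician goes back to the basement alone.
3. Technician goes to the rooftop with the moth.
4. Technician goes back to the basement with the finch and the lizard.
5. Technician goes to the rooftop with the frog and the snake.
6. Technician goes back to the basement alone.
7. Technician goes to the rooftop with the finch and the lizard.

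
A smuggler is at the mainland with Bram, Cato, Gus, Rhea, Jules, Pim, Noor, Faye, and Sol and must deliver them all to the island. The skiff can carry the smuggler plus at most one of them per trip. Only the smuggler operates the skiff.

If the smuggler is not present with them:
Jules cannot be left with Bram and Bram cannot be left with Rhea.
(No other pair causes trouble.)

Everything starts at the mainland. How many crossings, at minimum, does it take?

Counting alone: the smuggler can take at most 1 across per trip to the island, so moving all 9 needs at least 9 loaded trips out, with a return between consecutive ones — at least 17 crossings.
The safety rule pushes this higher. Following every safe sequence of crossings, the most of the 9 that can be at the island as the skiff arrives there on crossing 17 is 8 — never all 9.
So no plan with fewer than 19 crossings exists, and this one achieves 19:
1. Smuggler goes to the island with Bram.  [the mainland: Cato, Faye, Gus, Jules, Noor, Pim, Rhea, Sol | the island: Bram]
2. Smuggler goes back to the mainland alone.  [the mainland: Cato, Faye, Gus, Jules, Noor, Pim, Rhea, Sol | the island: Bram]
3. Smuggler goes to the island with Cato.  [the mainland: Faye, Gus, Jules, Noor, Pim, Rhea, Sol | the island: Bram, Cato]
4. Smuggler goes back to the mainland alone.  [the mainland: Faye, Gus, Jules, Noor, Pim, Rhea, Sol | the island: Bram, Cato]
5. Smuggler goes to the island with Gus.  [the mainland: Faye, Jules, Noor, Pim, Rhea, Sol | the island: Bram, Cato, Gus]
6. Smuggler goes back to the mainland alone.  [the mainland: Faye, Jules, Noor, Pim, Rhea, Sol | the island: Bram, Cato, Gus]
7. Smuggler goes to the island with Rhea.  [the mainland: Faye, Jules, Noor, Pim, Sol | the island: Bram, Cato, Gus, Rhea]
8. Smuggler goes back to the mainland with Bram.  [the mainland: Bram, Faye, Jules, Noor, Pim, Sol | the island: Cato, Gus, Rhea]
9. Smuggler goes to the island with Jules.  [the mainland: Bram, Faye, Noor, Pim, Sol | the island: Cato, Gus, Jules, Rhea]
10. Smuggler goes back to the mainland alone.  [the mainland: Bram, Faye, Noor, Pim, Sol | the island: Cato, Gus, Jules, Rhea]
11. Smuggler goes to the island with Pim.  [the mainland: Bram, Faye, Noor, Sol | the island: Cato, Gus, Jules, Pim, Rhea]
12. Smuggler goes back to the mainland alone.  [the mainland: Bram, Faye, Noor, Sol | the island: Cato, Gus, Jules, Pim, Rhea]
13. Smuggler goes to the island with Noor.  [the mainland: Bram, Faye, Sol | the island: Cato, Gus, Jules, Noor, Pim, Rhea]
14. Smuggler goes back to the mainland alone.  [the mainland: Bram, Faye, Sol | the island: Cato, Gus, Jules, Noor, Pim, Rhea]
15. Smuggler goes to the island with Faye.  [the mainland: Bram, Sol | the island: Cato, Faye, Gus, Jules, Noor, Pim, Rhea]
16. Smuggler goes back to the mainland alone.  [the mainland: Bram, Sol | the island: Cato, Faye, Gus, Jules, Noor, Pim, Rhea]
17. Smuggler goes to the island with Sol.  [the mainland: Bram | the island: Cato, Faye, Gus, Jules, Noor, Pim, Rhea, Sol]
18. Smuggler goes back to the mainland alone.  [the mainland: Bram | the island: Cato, Faye, Gus, Jules, Noor, Pim, Rhea, Sol]
19. Smuggler goes to the island with Bram.  [the mainland: — | the island: Bram, Cato, Faye, Gus, Jules, Noor, Pim, Rhea, Sol]

19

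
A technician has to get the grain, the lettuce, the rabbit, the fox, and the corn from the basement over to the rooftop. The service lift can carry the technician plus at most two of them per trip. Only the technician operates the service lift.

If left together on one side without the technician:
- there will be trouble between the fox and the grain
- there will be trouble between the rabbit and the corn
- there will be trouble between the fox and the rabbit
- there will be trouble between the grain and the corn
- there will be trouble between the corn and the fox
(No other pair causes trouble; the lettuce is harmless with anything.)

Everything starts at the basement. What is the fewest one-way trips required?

Counting alone: the technician can take at most 2 across per trip to the rooftop, so moving all 5 needs at least 3 loaded trips out, with a return between consecutive ones — at least 5 crossings.
The safety rule pushes this higher. Following every safe sequence of crossings, the most of the 5 that can be at the rooftop as the service lift arrives there on crossing 5 is 4 — never all 5.
So no plan with fewer than 7 crossings exists, and this one achieves 7:
1. Technician goes to the rooftop with the corn and the fox.
2. Technician goes back to the basement with the fox.
3. Technician goes to the rooftop with the grain and the rabbit.
4. Technician goes back to the basement with the corn.
5. Technician goes to the rooftop with the fox and the lettuce.
6. Technician goes back to the basement with the fox.
7. Technician goes to the rooftop with the corn and the fox.

7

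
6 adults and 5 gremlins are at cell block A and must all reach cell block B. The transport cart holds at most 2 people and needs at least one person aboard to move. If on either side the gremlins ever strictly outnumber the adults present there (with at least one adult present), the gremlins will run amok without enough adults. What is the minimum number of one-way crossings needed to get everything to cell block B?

Counting alone: each trip to cell block B takes at most 2 across and each return brings at least 1 back, so after t trips out (and t−1 returns) at most 2t − (t−1) of the 11 are across; that first reaches 11 at t = 10, so at least 19 crossings are needed.
The plan below uses exactly 19 crossings, so it is optimal:
1. 2 gremlins → cell block B.  (cell block A: 6A 3G; cell block B: 0A 2G)
2. 1 gremlin ← cell block A.  (cell block A: 6A 4G; cell block B: 0A 1G)
3. 2 gremlins → cell block B.  (cell block A: 6A 2G; cell block B: 0A 3G)
4. 1 gremlin ← cell block A.  (cell block A: 6A 3G; cell block B: 0A 2G)
5. 2 adults → cell block B.  (cell block A: 4A 3G; cell block B: 2A 2G)
6. 1 gremlin ← cell block A.  (cell block A: 4A 4G; cell block B: 2A 1G)
7. 1 adult and 1 gremlin → cell block B.  (cell block A: 3A 3G; cell block B: 3A 2G)
8. 1 adult ← cell block A.  (cell block A: 4A 3G; cell block B: 2A 2G)
9. 1 adult and 1 gremlin → cell block B.  (cell block A: 3A 2G; cell block B: 3A 3G)
10. 1 gremlin ← cell block A.  (cell block A: 3A 3G; cell block B: 3A 2G)
11. 1 adult and 1 gremlin → cell block B.  (cell block A: 2A 2G; cell block B: 4A 3G)
12. 1 adult ← cell block A.  (cell block A: 3A 2G; cell block B: 3A 3G)
13. 1 adult and 1 gremlin → cell block B.  (cell block A: 2A 1G; cell block B: 4A 4G)
14. 1 gremlin ← cell block A.  (cell block A: 2A 2G; cell block B: 4A 3G)
15. 1 adult and 1 gremlin → cell block B.  (cell block A: 1A 1G; cell block B: 5A 4G)
16. 1 adult ← cell block A.  (cell block A: 2A 1G; cell block B: 4A 4G)
17. 1 adult and 1 gremlin → cell block B.  (cell block A: 1A 0G; cell block B: 5A 5G)
18. 1 gremlin ← cell block A.  (cell block A: 1A 1G; cell block B: 5A 4G)
19. 1 adult and 1 gremlin → cell block B.  (cell block A: 0A 0G; cell block B: 6A 5G)

19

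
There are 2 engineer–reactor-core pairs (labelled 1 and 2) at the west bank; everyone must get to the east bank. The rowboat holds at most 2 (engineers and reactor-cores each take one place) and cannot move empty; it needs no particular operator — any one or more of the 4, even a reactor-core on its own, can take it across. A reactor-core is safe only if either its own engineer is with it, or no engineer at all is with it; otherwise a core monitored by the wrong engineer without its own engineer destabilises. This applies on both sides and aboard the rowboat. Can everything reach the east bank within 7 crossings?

Yes

Yes — this plan uses 5 crossings (≤ 7):
1. engineer 1 and reactor-core 1 cross → the east bank.
2. engineer 1 crosses ← the west bank.
3. engineer 1 and engineer 2 cross → the east bank.
4. engineer 2 crosses ← the west bank.
5. engineer 2 and reactor-core 2 cross → the east bank.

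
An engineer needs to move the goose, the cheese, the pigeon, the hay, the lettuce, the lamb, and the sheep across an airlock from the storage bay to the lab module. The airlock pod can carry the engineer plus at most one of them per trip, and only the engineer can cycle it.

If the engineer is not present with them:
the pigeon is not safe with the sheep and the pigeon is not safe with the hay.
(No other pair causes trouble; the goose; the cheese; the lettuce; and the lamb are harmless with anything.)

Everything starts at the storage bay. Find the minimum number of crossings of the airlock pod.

Counting alone: the engineer can take at most 1 across per trip to the lab module, so moving all 7 needs at least 7 loaded trips out, with a return between consecutive ones — at least 13 crossings.
The safety rule pushes this higher. Following every safe sequence of crossings, the most of the 7 that can be at the lab module as the airlock pod arrives there on crossing 13 is 6 — never all 7.
So no plan with fewer than 15 crossings exists, and this one achieves 15:
1. Engineer goes to the lab module with the pigeon.  [the storage bay: the cheese, the goose, the hay, the lamb, the lettuce, the sheep | the lab module: the pigeon]
2. Engineer goes back to the storage bay alone.  [the storage bay: the cheese, the goose, the hay, the lamb, the lettuce, the sheep | the lab module: the pigeon]
3. Engineer goes to the lab module with the goose.  [the storage bay: the cheese, the hay, the lamb, the lettuce, the sheep | the lab module: the goose, the pigeon]
4. Engineer goes back to the storage bay alone.  [the storage bay: the cheese, the hay, the lamb, the lettuce, the sheep | the lab module: the goose, the pigeon]
5. Engineer goes to the lab module with the cheese.  [the storage bay: the hay, the lamb, the lettuce, the sheep | the lab module: the cheese, the goose, the pigeon]
6. Engineer goes back to the storage bay alone.  [the storage bay: the hay, the lamb, the lettuce, the sheep | the lab module: the cheese, the goose, the pigeon]
7. Engineer goes to the lab module with the hay.  [the storage bay: the lamb, the lettuce, the sheep | the lab module: the cheese, the goose, the hay, the pigeon]
8. Engineer goes back to the storage bay with the pigeon.  [the storage bay: the lamb, the lettuce, the pigeon, the sheep | the lab module: the cheese, the goose, the hay]
9. Engineer goes to the lab module with the sheep.  [the storage bay: the lamb, the lettuce, the pigeon | the lab module: the cheese, the goose, the hay, the sheep]
10. Engineer goes back to the storage bay alone.  [the storage bay: the lamb, the lettuce, the pigeon | the lab module: the cheese, the goose, the hay, the sheep]
11. Engineer goes to the lab module with the lettuce.  [the storage bay: the lamb, the pigeon | the lab module: the cheese, the goose, the hay, the lettuce, the sheep]
12. Engineer goes back to the storage bay alone.  [the storage bay: the lamb, the pigeon | the lab module: the cheese, the goose, the hay, the lettuce, the sheep]
13. Engineer goes to the lab module with the lamb.  [the storage bay: the pigeon | the lab module: the cheese, the goose, the hay, the lamb, the lettuce, the sheep]
14. Engineer goes back to the storage bay alone.  [the storage bay: the pigeon | the lab module: the cheese, the goose, the hay, the lamb, the lettuce, the sheep]
15. Engineer goes to the lab module with the pigeon.  [the storage bay: — | the lab module: the cheese, the goose, the hay, the lamb, the lettuce, the pigeon, the sheep]

15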